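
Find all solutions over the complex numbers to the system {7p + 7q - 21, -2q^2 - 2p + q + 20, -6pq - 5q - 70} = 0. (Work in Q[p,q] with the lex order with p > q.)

{(5, -2)}

Compute a lex Gröbner basis by Buchberger's algorithm.
f_1 = 7p + 7q - 21, LT = p.
f_2 = -2p - 2q^2 + q + 20, LT = p.
f_3 = -6pq - 5q - 70, LT = pq.

S(f_1,f_2): lcm = p. S = -q^2 + 3/2q + 7.
  reduce S modulo (f_1, f_2, f_3):
  remainder -q^2 + 3/2q + 7 ≠ 0; add h_4 = -q^2 + 3/2q + 7 to the basis.

S(f_1,f_3): lcm = pq. S = q^2 - 23/6q - 35/3.
  reduce S modulo (f_1, f_2, f_3, h_4):
  remainder -7/3q - 14/3 ≠ 0; add h_5 = -7/3q - 14/3 to the basis.

The other S-polynomials (S(f_2,f_3), S(f_1,h_4), S(f_2,h_4), S(f_3,h_4), S(f_1,h_5), S(f_2,h_5), S(f_3,h_5), S(h_4,h_5)) all reduce to 0 modulo the current basis, so we have a Gröbner basis.
Inter-reduce: drop elements whose leading term is divisible by another's, tail-reduce, and make monic.
Reduced Gröbner basis: {p - 5, q + 2}.

Elimination: the polynomial q + 2 lies in the elimination ideal for q, so q ∈ {-2}. For each such q, the remaining basis elements (now univariate) give the rest of the solution.
  q = -2: the earlier basis element becomes p - 5 = 0, giving p = 5 — point (5, -2).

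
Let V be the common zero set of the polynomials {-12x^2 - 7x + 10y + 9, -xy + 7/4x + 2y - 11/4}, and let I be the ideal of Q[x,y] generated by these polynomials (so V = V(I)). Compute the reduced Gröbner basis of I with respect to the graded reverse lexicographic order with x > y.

f_1 = -12x^2 - 7x + 10y + 9, LT = x^2.
f_2 = -xy + 7/4x + 2y - 11/4, LT = xy.

S(f_1,f_2): lcm = x^2y. S = 7/4x^2 + 31/12xy - 5/6y^2 - 11/4x - 3/4y.
  reduce S modulo (f_1, f_2):
  remainder -5/6y^2 + 3/4x + 47/8y - 139/24 ≠ 0; add g_3 = -5/6y^2 + 3/4x + 47/8y - 139/24 to the basis.

The other S-polynomials (S(f_1,g_3), S(f_2,g_3)) all reduce to 0 modulo the current basis, so we have a Gröbner basis.

G = {x^2 + 7/12x - 5/6y - 3/4, xy - 7/4x - 2y + 11/4, y^2 - 9/10x - 141/20y + 139/20}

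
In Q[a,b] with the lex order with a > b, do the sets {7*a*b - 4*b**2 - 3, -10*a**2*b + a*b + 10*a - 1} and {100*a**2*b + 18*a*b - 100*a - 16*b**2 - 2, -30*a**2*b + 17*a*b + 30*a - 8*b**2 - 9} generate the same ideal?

Yes, the ideals are equal.

For a fixed monomial order, each ideal has a unique reduced Gröbner basis; comparing bases decides equality.
Buchberger on the first generating set:
f_1 = 7*a*b - 4*b**2 - 3, LT = a*b.
f_2 = -10*a**2*b + a*b + 10*a - 1, LT = a**2*b.

S(f_1,f_2): lcm = a**2*b. S = -4/7*a*b**2 + 1/10*a*b + 4/7*a - 1/10.
  leading term a*b**2: subtract (-4/49*b)·f_1 from -4/7*a*b**2 + 1/10*a*b + 4/7*a - 1/10 → 1/10*a*b + 4/7*a - 16/49*b**3 - 12/49*b - 1/10
  leading term a*b: subtract (1/70)·f_1 from 1/10*a*b + 4/7*a - 16/49*b**3 - 12/49*b - 1/10 → 4/7*a - 16/49*b**3 + 2/35*b**2 - 12/49*b - 2/35
  leading term a: no divisor's leading term divides it; move 4/7*a to the remainder.
  leading term b**3: no divisor's leading term divides it; move -16/49*b**3 to the remainder.
  leading term b**2: no divisor's leading term divides it; move 2/35*b**2 to the remainder.
  leading term b: no divisor's leading term divides it; move -12/49*b to the remainder.
  leading term 1: no divisor's leading term divides it; move -2/35 to the remainder.
  remainder 4/7*a - 16/49*b**3 + 2/35*b**2 - 12/49*b - 2/35 ≠ 0; add g_3 = 4/7*a - 16/49*b**3 + 2/35*b**2 - 12/49*b - 2/35 to the basis.

S(f_1,g_3): lcm = a*b. S = 4/7*b**4 - 1/10*b**3 - 1/7*b**2 + 1/10*b - 3/7.
  leading term b**4: no divisor's leading term divides it; move 4/7*b**4 to the remainder.
  leading term b**3: no divisor's leading term divides it; move -1/10*b**3 to the remainder.
  leading term b**2: no divisor's leading term divides it; move -1/7*b**2 to the remainder.
  leading term b: no divisor's leading term divides it; move 1/10*b to the remainder.
  leading term 1: no divisor's leading term divides it; move -3/7 to the remainder.
  remainder 4/7*b**4 - 1/10*b**3 - 1/7*b**2 + 1/10*b - 3/7 ≠ 0; add g_4 = 4/7*b**4 - 1/10*b**3 - 1/7*b**2 + 1/10*b - 3/7 to the basis.

The other S-polynomials (S(f_2,g_3), S(f_1,g_4), S(f_2,g_4), S(g_3,g_4)) all reduce to 0 modulo the current basis, so we have a Gröbner basis.
Inter-reduce: drop elements whose leading term is divisible by another's, tail-reduce, and make monic.
Reduced Gröbner basis: {a - 4/7*b**3 + 1/10*b**2 - 3/7*b - 1/10, b**4 - 7/40*b**3 - 1/4*b**2 + 7/40*b - 3/4}.

Buchberger on the second generating set:
h_1 = 100*a**2*b + 18*a*b - 100*a - 16*b**2 - 2, LT = a**2*b.
h_2 = -30*a**2*b + 17*a*b + 30*a - 8*b**2 - 9, LT = a**2*b.

S(h_1,h_2): lcm = a**2*b. S = 56/75*a*b - 32/75*b**2 - 8/25.
  leading term a*b: no divisor's leading term divides it; move 56/75*a*b to the remainder.
  leading term b**2: no divisor's leading term divides it; move -32/75*b**2 to the remainder.
  leading term 1: no divisor's leading term divides it; move -8/25 to the remainder.
  remainder 56/75*a*b - 32/75*b**2 - 8/25 ≠ 0; add k_3 = 56/75*a*b - 32/75*b**2 - 8/25 to the basis.

S(h_1,k_3): lcm = a**2*b. S = 4/7*a*b**2 + 9/50*a*b - 4/7*a - 4/25*b**2 - 1/50.
  leading term a*b**2: subtract (75/98*b)·k_3 from 4/7*a*b**2 + 9/50*a*b - 4/7*a - 4/25*b**2 - 1/50 → 9/50*a*b - 4/7*a + 16/49*b**3 - 4/25*b**2 + 12/49*b - 1/50
  leading term a*b: subtract (27/112)·k_3 from 9/50*a*b - 4/7*a + 16/49*b**3 - 4/25*b**2 + 12/49*b - 1/50 → -4/7*a + 16/49*b**3 - 2/35*b**2 + 12/49*b + 2/35
  leading term a: no divisor's leading term divides it; move -4/7*a to the remainder.
  leading term b**3: no divisor's leading term divides it; move 16/49*b**3 to the remainder.
  leading term b**2: no divisor's leading term divides it; move -2/35*b**2 to the remainder.
  leading term b: no divisor's leading term divides it; move 12/49*b to the remainder.
  leading term 1: no divisor's leading term divides it; move 2/35 to the remainder.
  remainder -4/7*a + 16/49*b**3 - 2/35*b**2 + 12/49*b + 2/35 ≠ 0; add k_4 = -4/7*a + 16/49*b**3 - 2/35*b**2 + 12/49*b + 2/35 to the basis.

S(h_1,k_4): lcm = a**2*b. S = 4/7*a*b**4 - 1/10*a*b**3 + 3/7*a*b**2 + 7/25*a*b - a - 4/25*b**2 - 1/50.
  leading term a*b**4: subtract (75/98*b**3)·k_3 from 4/7*a*b**4 - 1/10*a*b**3 + 3/7*a*b**2 + 7/25*a*b - a - 4/25*b**2 - 1/50 → -1/10*a*b**3 + 3/7*a*b**2 + 7/25*a*b - a + 16/49*b**5 + 12/49*b**3 - 4/25*b**2 - 1/50
  leading term a*b**3: subtract (-15/112*b**2)·k_3 from -1/10*a*b**3 + 3/7*a*b**2 + 7/25*a*b - a + 16/49*b**5 + 12/49*b**3 - 4/25*b**2 - 1/50 → 3/7*a*b**2 + 7/25*a*b - a + 16/49*b**5 - 2/35*b**4 + 12/49*b**3 - 71/350*b**2 - 1/50
  leading term a*b**2: subtract (225/392*b)·k_3 from 3/7*a*b**2 + 7/25*a*b - a + 16/49*b**5 - 2/35*b**4 + 12/49*b**3 - 71/350*b**2 - 1/50 → 7/25*a*b - a + 16/49*b**5 - 2/35*b**4 + 24/49*b**3 - 71/350*b**2 + 9/49*b - 1/50
  leading term a*b: subtract (3/8)·k_3 from 7/25*a*b - a + 16/49*b**5 - 2/35*b**4 + 24/49*b**3 - 71/350*b**2 + 9/49*b - 1/50 → -a + 16/49*b**5 - 2/35*b**4 + 24/49*b**3 - 3/70*b**2 + 9/49*b + 1/10
  leading term a: subtract (7/4)·k_4 from -a + 16/49*b**5 - 2/35*b**4 + 24/49*b**3 - 3/70*b**2 + 9/49*b + 1/10 → 16/49*b**5 - 2/35*b**4 - 4/49*b**3 + 2/35*b**2 - 12/49*b
  leading term b**5: no divisor's leading term divides it; move 16/49*b**5 to the remainder.
  leading term b**4: no divisor's leading term divides it; move -2/35*b**4 to the remainder.
  leading term b**3: no divisor's leading term divides it; move -4/49*b**3 to the remainder.
  leading term b**2: no divisor's leading term divides it; move 2/35*b**2 to the remainder.
  leading term b: no divisor's leading term divides it; move -12/49*b to the remainder.
  remainder 16/49*b**5 - 2/35*b**4 - 4/49*b**3 + 2/35*b**2 - 12/49*b ≠ 0; add k_5 = 16/49*b**5 - 2/35*b**4 - 4/49*b**3 + 2/35*b**2 - 12/49*b to the basis.

S(k_3,k_4): lcm = a*b. S = 4/7*b**4 - 1/10*b**3 - 1/7*b**2 + 1/10*b - 3/7.
  leading term b**4: no divisor's leading term divides it; move 4/7*b**4 to the remainder.
  leading term b**3: no divisor's leading term divides it; move -1/10*b**3 to the remainder.
  leading term b**2: no divisor's leading term divides it; move -1/7*b**2 to the remainder.
  leading term b: no divisor's leading term divides it; move 1/10*b to the remainder.
  leading term 1: no divisor's leading term divides it; move -3/7 to the remainder.
  remainder 4/7*b**4 - 1/10*b**3 - 1/7*b**2 + 1/10*b - 3/7 ≠ 0; add k_6 = 4/7*b**4 - 1/10*b**3 - 1/7*b**2 + 1/10*b - 3/7 to the basis.

The other S-polynomials (S(h_2,k_3), S(h_2,k_4), S(h_1,k_5), S(h_2,k_5), S(k_3,k_5), S(k_4,k_5), S(h_1,k_6), S(h_2,k_6), S(k_3,k_6), S(k_4,k_6), S(k_5,k_6)) all reduce to 0 modulo the current basis, so we have a Gröbner basis.
Inter-reduce: drop elements whose leading term is divisible by another's, tail-reduce, and make monic.
Reduced Gröbner basis: {a - 4/7*b**3 + 1/10*b**2 - 3/7*b - 1/10, b**4 - 7/40*b**3 - 1/4*b**2 + 7/40*b - 3/4}.

The two bases agree; hence the ideals are identical.
The choice of monomial ordering does not affect the verdict — as long as both bases are computed under the same ordering, their equality decides ideal equality.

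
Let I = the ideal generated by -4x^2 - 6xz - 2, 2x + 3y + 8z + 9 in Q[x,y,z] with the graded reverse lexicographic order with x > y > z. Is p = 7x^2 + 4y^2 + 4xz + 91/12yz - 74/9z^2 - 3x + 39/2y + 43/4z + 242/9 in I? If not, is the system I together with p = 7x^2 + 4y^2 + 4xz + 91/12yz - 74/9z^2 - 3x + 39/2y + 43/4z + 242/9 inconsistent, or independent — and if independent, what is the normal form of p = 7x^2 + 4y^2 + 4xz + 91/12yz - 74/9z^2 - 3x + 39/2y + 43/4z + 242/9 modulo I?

First compute the reduced Gröbner basis of I by Buchberger's algorithm.
f_1 = -4x^2 - 6xz - 2, LT = x^2.
f_2 = 2x + 3y + 8z + 9, LT = x.

S(f_1,f_2): lcm = x^2. S = -3/2xy - 5/2xz - 9/2x + 1/2.
  leading term xy: subtract (-3/4y)·f_2 from -3/2xy - 5/2xz - 9/2x + 1/2 → 9/4y^2 - 5/2xz + 6yz - 9/2x + 27/4y + 1/2
  leading term y^2: no divisor's leading term divides it; move 9/4y^2 to the remainder.
  leading term xz: subtract (-5/4z)·f_2 from -5/2xz + 6yz - 9/2x + 27/4y + 1/2 → 39/4yz + 10z^2 - 9/2x + 27/4y + 45/4z + 1/2
  leading term yz: no divisor's leading term divides it; move 39/4yz to the remainder.
  leading term z^2: no divisor's leading term divides it; move 10z^2 to the remainder.
  leading term x: subtract (-9/4)·f_2 from -9/2x + 27/4y + 45/4z + 1/2 → 27/2y + 117/4z + 83/4
  leading term y: no divisor's leading term divides it; move 27/2y to the remainder.
  leading term z: no divisor's leading term divides it; move 117/4z to the remainder.
  leading term 1: no divisor's leading term divides it; move 83/4 to the remainder.
  remainder 9/4y^2 + 39/4yz + 10z^2 + 27/2y + 117/4z + 83/4 ≠ 0; add h_3 = 9/4y^2 + 39/4yz + 10z^2 + 27/2y + 117/4z + 83/4 to the basis.

S(f_1,h_3): leading monomials are coprime, so the S-polynomial reduces to 0 (Buchberger's first criterion).
S(f_2,h_3): leading monomials are coprime, so the S-polynomial reduces to 0 (Buchberger's first criterion).
Every S-polynomial of the final basis reduces to 0, so we have a Gröbner basis.
Inter-reduce: drop elements whose leading term is divisible by another's, tail-reduce, and make monic.
Reduced Gröbner basis: {y^2 + 13/3yz + 40/9z^2 + 6y + 13z + 83/9, x + 3/2y + 4z + 9/2}.
Label its elements g_1 = y^2 + 13/3yz + 40/9z^2 + 6y + 13z + 83/9, g_2 = x + 3/2y + 4z + 9/2.

Reduce p = 7x^2 + 4y^2 + 4xz + 91/12yz - 74/9z^2 - 3x + 39/2y + 43/4z + 242/9 modulo G:
  leading term x^2: subtract (7x)·g_2 from 7x^2 + 4y^2 + 4xz + 91/12yz - 74/9z^2 - 3x + 39/2y + 43/4z + 242/9 → -21/2xy + 4y^2 - 24xz + 91/12yz - 74/9z^2 - 69/2x + 39/2y + 43/4z + 242/9
  leading term xy: subtract (-21/2y)·g_2 from -21/2xy + 4y^2 - 24xz + 91/12yz - 74/9z^2 - 69/2x + 39/2y + 43/4z + 242/9 → 79/4y^2 - 24xz + 595/12yz - 74/9z^2 - 69/2x + 267/4y + 43/4z + 242/9
  leading term y^2: subtract (79/4)·g_1 from 79/4y^2 - 24xz + 595/12yz - 74/9z^2 - 69/2x + 267/4y + 43/4z + 242/9 → -24xz - 36yz - 96z^2 - 69/2x - 207/4y - 246z - 621/4
  leading term xz: subtract (-24z)·g_2 from -24xz - 36yz - 96z^2 - 69/2x - 207/4y - 246z - 621/4 → -69/2x - 207/4y - 138z - 621/4
  leading term x: subtract (-69/2)·g_2 from -69/2x - 207/4y - 138z - 621/4 → 0
  normal form = 0.
Since the normal form is 0, p ∈ I.

The remainder on division by a Gröbner basis is unique — it is the normal form.

7x^2 + 4y^2 + 4xz + 91/12yz - 74/9z^2 - 3x + 39/2y + 43/4z + 242/9 lies in I (it reduces to 0).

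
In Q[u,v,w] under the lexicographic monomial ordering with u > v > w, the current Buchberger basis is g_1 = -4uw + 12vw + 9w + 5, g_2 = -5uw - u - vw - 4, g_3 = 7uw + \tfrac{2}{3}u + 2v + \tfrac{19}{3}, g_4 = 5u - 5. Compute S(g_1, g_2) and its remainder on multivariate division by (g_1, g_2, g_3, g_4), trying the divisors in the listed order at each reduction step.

S(g_1, g_2) = -\tfrac{1}{5}u - \tfrac{16}{5}vw - \tfrac{9}{4}w - \tfrac{41}{20}; remainder on division = -\tfrac{16}{5}vw - \tfrac{9}{4}w - \tfrac{9}{4}.

lcm(LM(g_1), LM(g_2)) = uw.
S = (lcm/LT(g_1))·g_1 − (lcm/LT(g_2))·g_2 = -\tfrac{1}{5}u - \tfrac{16}{5}vw - \tfrac{9}{4}w - \tfrac{41}{20}.
Reduce S modulo (g_1, g_2, g_3, g_4) in that order:
  leading term u: subtract (-\tfrac{1}{25})·g_4 from -\tfrac{1}{5}u - \tfrac{16}{5}vw - \tfrac{9}{4}w - \tfrac{41}{20} → -\tfrac{16}{5}vw - \tfrac{9}{4}w - \tfrac{9}{4}
  leading term vw: no divisor's leading term divides it; move -\tfrac{16}{5}vw to the remainder.
  leading term w: no divisor's leading term divides it; move -\tfrac{9}{4}w to the remainder.
  leading term 1: no divisor's leading term divides it; move -\tfrac{9}{4} to the remainder.
The remainder -\tfrac{16}{5}vw - \tfrac{9}{4}w - \tfrac{9}{4} is nonzero, so it would be added as the next basis element.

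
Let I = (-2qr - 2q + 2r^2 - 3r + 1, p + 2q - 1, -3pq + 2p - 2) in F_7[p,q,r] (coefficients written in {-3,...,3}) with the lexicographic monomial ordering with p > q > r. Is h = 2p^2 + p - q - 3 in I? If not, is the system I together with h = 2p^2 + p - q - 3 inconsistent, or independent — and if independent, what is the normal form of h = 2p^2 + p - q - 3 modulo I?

2p^2 + p - q - 3 is independent of I; its normal form modulo I is -r^3 - 3r^2 + r + 3.

First compute the reduced Gröbner basis of I by Buchberger's algorithm.
f_1 = -2qr - 2q + 2r^2 - 3r + 1, LT = qr.
f_2 = p + 2q - 1, LT = p.
f_3 = -3pq + 2p - 2, LT = pq.

S(f_1,f_3): lcm = pqr. S = pq - pr^2 + pr + 3p - 3r.
  reduce S modulo (f_1, f_2, f_3):
  remainder -2q^2 - q + 2r^3 - r^2 - 2r + 1 ≠ 0; add k_4 = -2q^2 - q + 2r^3 - r^2 - 2r + 1 to the basis.

S(f_2,f_3): lcm = pq. S = 3p + 2q^2 - q - 3.
  reduce S modulo (f_1, f_2, f_3, k_4):
  remainder -q + 2r^3 - r^2 - 2r + 1 ≠ 0; add k_5 = -q + 2r^3 - r^2 - 2r + 1 to the basis.

S(f_1,k_4): lcm = q^2r. S = q^2 - qr^2 + qr + 3q + r^4 + 3r^3 - r^2 - 3r.
  reduce S modulo (f_1, f_2, f_3, k_4, k_5):
  remainder r^4 - 3r^3 - 2r^2 + 2r + 2 ≠ 0; add k_6 = r^4 - 3r^3 - 2r^2 + 2r + 2 to the basis.

The other S-polynomials (S(f_1,f_2), S(f_2,k_4), S(f_3,k_4), S(f_1,k_5), S(f_2,k_5), S(f_3,k_5), S(k_4,k_5), S(f_1,k_6), S(f_2,k_6), S(f_3,k_6), S(k_4,k_6), S(k_5,k_6)) all reduce to 0 modulo the current basis, so we have a Gröbner basis.
Inter-reduce: drop elements whose leading term is divisible by another's, tail-reduce, and make monic.
Reduced Gröbner basis: {p - 3r^3 - 2r^2 + 3r + 1, q - 2r^3 + r^2 + 2r - 1, r^4 - 3r^3 - 2r^2 + 2r + 2}.
Label its elements g_1 = p - 3r^3 - 2r^2 + 3r + 1, g_2 = q - 2r^3 + r^2 + 2r - 1, g_3 = r^4 - 3r^3 - 2r^2 + 2r + 2.

Reduce h = 2p^2 + p - q - 3 modulo G:
  leading term p^2: subtract (2p)·g_1 from 2p^2 + p - q - 3 → -pr^3 - 3pr^2 + pr - p - q - 3
  leading term pr^3: subtract (-r^3)·g_1 from -pr^3 - 3pr^2 + pr - p - q - 3 → -3pr^2 + pr - p - q - 3r^6 - 2r^5 + 3r^4 + r^3 - 3
  leading term pr^2: subtract (-3r^2)·g_1 from -3pr^2 + pr - p - q - 3r^6 - 2r^5 + 3r^4 + r^3 - 3 → pr - p - q - 3r^6 + 3r^5 - 3r^4 + 3r^3 + 3r^2 - 3
  leading term pr: subtract (r)·g_1 from pr - p - q - 3r^6 + 3r^5 - 3r^4 + 3r^3 + 3r^2 - 3 → -p - q - 3r^6 + 3r^5 - 2r^3 - r - 3
  leading term p: subtract (-1)·g_1 from -p - q - 3r^6 + 3r^5 - 2r^3 - r - 3 → -q - 3r^6 + 3r^5 + 2r^3 - 2r^2 + 2r - 2
  leading term q: subtract (-1)·g_2 from -q - 3r^6 + 3r^5 + 2r^3 - 2r^2 + 2r - 2 → -3r^6 + 3r^5 - r^2 - 3r - 3
  leading term r^6: subtract (-3r^2)·g_3 from -3r^6 + 3r^5 - r^2 - 3r - 3 → r^5 + r^4 - r^3 - 2r^2 - 3r - 3
  leading term r^5: subtract (r)·g_3 from r^5 + r^4 - r^3 - 2r^2 - 3r - 3 → -3r^4 + r^3 + 3r^2 + 2r - 3
  leading term r^4: subtract (-3)·g_3 from -3r^4 + r^3 + 3r^2 + 2r - 3 → -r^3 - 3r^2 + r + 3
  leading term r^3: no divisor's leading term divides it; move -r^3 to the remainder.
  leading term r^2: no divisor's leading term divides it; move -3r^2 to the remainder.
  leading term r: no divisor's leading term divides it; move r to the remainder.
  leading term 1: no divisor's leading term divides it; move 3 to the remainder.
  normal form = -r^3 - 3r^2 + r + 3.
The normal form is nonzero, so h ∉ I. Since h minus its normal form lies in I, I + (h) = I + (n) where n = -r^3 - 3r^2 + r + 3; decide whether this ideal is the whole ring.
Run Buchberger on G together with n (pairs among the g_i already reduce to 0 since G is a Gröbner basis):
g_1 = p - 3r^3 - 2r^2 + 3r + 1, LT = p.
g_2 = q - 2r^3 + r^2 + 2r - 1, LT = q.
g_3 = r^4 - 3r^3 - 2r^2 + 2r + 2, LT = r^4.
n = -r^3 - 3r^2 + r + 3, LT = r^3.

S(g_3,n): lcm = r^4. S = r^3 - r^2 - 2r + 2.
  reduce S modulo (g_1, g_2, g_3, n):
  remainder 3r^2 - r - 2 ≠ 0; add m_5 = 3r^2 - r - 2 to the basis.

The other S-polynomials (S(g_1,g_2), S(g_1,g_3), S(g_1,n), S(g_2,g_3), S(g_2,n), S(g_1,m_5), S(g_2,m_5), S(g_3,m_5), S(n,m_5)) all reduce to 0 modulo the current basis, so we have a Gröbner basis.
Inter-reduce: drop elements whose leading term is divisible by another's, tail-reduce, and make monic.
Reduced Gröbner basis: {p - 1, q, r^2 + 2r - 3}.
The reduced Gröbner basis of I + (h) is {p - 1, q, r^2 + 2r - 3} ≠ {1}, a proper ideal, so the enlarged system stays consistent: h is independent of I, with normal form -r^3 - 3r^2 + r + 3.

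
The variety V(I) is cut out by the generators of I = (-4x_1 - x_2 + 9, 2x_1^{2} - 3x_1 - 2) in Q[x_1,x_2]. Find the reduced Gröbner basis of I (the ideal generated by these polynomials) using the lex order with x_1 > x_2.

f_1 = -4x_1 - x_2 + 9, LT = x_1.
f_2 = 2x_1^{2} - 3x_1 - 2, LT = x_1^{2}.

S(f_1,f_2): lcm = x_1^{2}. S = \tfrac{1}{4}x_1x_2 - \tfrac{3}{4}x_1 + 1.
  leading term x_1x_2: subtract (-\tfrac{1}{16}x_2)·f_1 from \tfrac{1}{4}x_1x_2 - \tfrac{3}{4}x_1 + 1 → -\tfrac{3}{4}x_1 - \tfrac{1}{16}x_2^{2} + \tfrac{9}{16}x_2 + 1
  leading term x_1: subtract (\tfrac{3}{16})·f_1 from -\tfrac{3}{4}x_1 - \tfrac{1}{16}x_2^{2} + \tfrac{9}{16}x_2 + 1 → -\tfrac{1}{16}x_2^{2} + \tfrac{3}{4}x_2 - \tfrac{11}{16}
  leading term x_2^{2}: no divisor's leading term divides it; move -\tfrac{1}{16}x_2^{2} to the remainder.
  leading term x_2: no divisor's leading term divides it; move \tfrac{3}{4}x_2 to the remainder.
  leading term 1: no divisor's leading term divides it; move -\tfrac{11}{16} to the remainder.
  remainder -\tfrac{1}{16}x_2^{2} + \tfrac{3}{4}x_2 - \tfrac{11}{16} ≠ 0; add g_3 = -\tfrac{1}{16}x_2^{2} + \tfrac{3}{4}x_2 - \tfrac{11}{16} to the basis.

S(f_1,g_3): leading monomials are coprime, so the S-polynomial reduces to 0 (Buchberger's first criterion).
S(f_2,g_3): leading monomials are coprime, so the S-polynomial reduces to 0 (Buchberger's first criterion).
Every S-polynomial of the final basis reduces to 0, so we have a Gröbner basis.
Inter-reduce: drop elements whose leading term is divisible by another's, tail-reduce, and make monic.

G = {x_1 + \tfrac{1}{4}x_2 - \tfrac{9}{4}, x_2^{2} - 12x_2 + 11}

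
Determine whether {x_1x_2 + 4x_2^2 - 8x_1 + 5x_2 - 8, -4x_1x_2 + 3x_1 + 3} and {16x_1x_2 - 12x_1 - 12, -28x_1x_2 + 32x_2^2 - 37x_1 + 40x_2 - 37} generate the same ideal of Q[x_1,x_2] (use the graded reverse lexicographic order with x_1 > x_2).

Yes, the ideals are equal.

For a fixed monomial order, each ideal has a unique reduced Gröbner basis; comparing bases decides equality.
Buchberger on the first generating set:
f_1 = x_1x_2 + 4x_2^2 - 8x_1 + 5x_2 - 8, LT = x_1x_2.
f_2 = -4x_1x_2 + 3x_1 + 3, LT = x_1x_2.

S(f_1,f_2): lcm = x_1x_2. S = 4x_2^2 - 29/4x_1 + 5x_2 - 29/4.
  leading term x_2^2: no divisor's leading term divides it; move 4x_2^2 to the remainder.
  leading term x_1: no divisor's leading term divides it; move -29/4x_1 to the remainder.
  leading term x_2: no divisor's leading term divides it; move 5x_2 to the remainder.
  leading term 1: no divisor's leading term divides it; move -29/4 to the remainder.
  remainder 4x_2^2 - 29/4x_1 + 5x_2 - 29/4 ≠ 0; add g_3 = 4x_2^2 - 29/4x_1 + 5x_2 - 29/4 to the basis.

S(f_1,g_3): lcm = x_1x_2^2. S = 4x_2^3 + 29/16x_1^2 - 37/4x_1x_2 + 5x_2^2 + 29/16x_1 - 8x_2.
  leading term x_2^3: subtract (x_2)·g_3 from 4x_2^3 + 29/16x_1^2 - 37/4x_1x_2 + 5x_2^2 + 29/16x_1 - 8x_2 → 29/16x_1^2 - 2x_1x_2 + 29/16x_1 - 3/4x_2
  leading term x_1^2: no divisor's leading term divides it; move 29/16x_1^2 to the remainder.
  leading term x_1x_2: subtract (-2)·f_1 from -2x_1x_2 + 29/16x_1 - 3/4x_2 → 8x_2^2 - 227/16x_1 + 37/4x_2 - 16
  leading term x_2^2: subtract (2)·g_3 from 8x_2^2 - 227/16x_1 + 37/4x_2 - 16 → 5/16x_1 - 3/4x_2 - 3/2
  leading term x_1: no divisor's leading term divides it; move 5/16x_1 to the remainder.
  leading term x_2: no divisor's leading term divides it; move -3/4x_2 to the remainder.
  leading term 1: no divisor's leading term divides it; move -3/2 to the remainder.
  remainder 29/16x_1^2 + 5/16x_1 - 3/4x_2 - 3/2 ≠ 0; add g_4 = 29/16x_1^2 + 5/16x_1 - 3/4x_2 - 3/2 to the basis.

The other S-polynomials (S(f_2,g_3), S(f_1,g_4), S(f_2,g_4), S(g_3,g_4)) all reduce to 0 modulo the current basis, so we have a Gröbner basis.
Inter-reduce: drop elements whose leading term is divisible by another's, tail-reduce, and make monic.
Reduced Gröbner basis: {x_1^2 + 5/29x_1 - 12/29x_2 - 24/29, x_1x_2 - 3/4x_1 - 3/4, x_2^2 - 29/16x_1 + 5/4x_2 - 29/16}.

Buchberger on the second generating set:
h_1 = 16x_1x_2 - 12x_1 - 12, LT = x_1x_2.
h_2 = -28x_1x_2 + 32x_2^2 - 37x_1 + 40x_2 - 37, LT = x_1x_2.

S(h_1,h_2): lcm = x_1x_2. S = 8/7x_2^2 - 29/14x_1 + 10/7x_2 - 29/14.
  leading term x_2^2: no divisor's leading term divides it; move 8/7x_2^2 to the remainder.
  leading term x_1: no divisor's leading term divides it; move -29/14x_1 to the remainder.
  leading term x_2: no divisor's leading term divides it; move 10/7x_2 to the remainder.
  leading term 1: no divisor's leading term divides it; move -29/14 to the remainder.
  remainder 8/7x_2^2 - 29/14x_1 + 10/7x_2 - 29/14 ≠ 0; add k_3 = 8/7x_2^2 - 29/14x_1 + 10/7x_2 - 29/14 to the basis.

S(h_1,k_3): lcm = x_1x_2^2. S = 29/16x_1^2 - 2x_1x_2 + 29/16x_1 - 3/4x_2.
  leading term x_1^2: no divisor's leading term divides it; move 29/16x_1^2 to the remainder.
  leading term x_1x_2: subtract (-1/8)·h_1 from -2x_1x_2 + 29/16x_1 - 3/4x_2 → 5/16x_1 - 3/4x_2 - 3/2
  leading term x_1: no divisor's leading term divides it; move 5/16x_1 to the remainder.
  leading term x_2: no divisor's leading term divides it; move -3/4x_2 to the remainder.
  leading term 1: no divisor's leading term divides it; move -3/2 to the remainder.
  remainder 29/16x_1^2 + 5/16x_1 - 3/4x_2 - 3/2 ≠ 0; add k_4 = 29/16x_1^2 + 5/16x_1 - 3/4x_2 - 3/2 to the basis.

The other S-polynomials (S(h_2,k_3), S(h_1,k_4), S(h_2,k_4), S(k_3,k_4)) all reduce to 0 modulo the current basis, so we have a Gröbner basis.
Inter-reduce: drop elements whose leading term is divisible by another's, tail-reduce, and make monic.
Reduced Gröbner basis: {x_1^2 + 5/29x_1 - 12/29x_2 - 24/29, x_1x_2 - 3/4x_1 - 3/4, x_2^2 - 29/16x_1 + 5/4x_2 - 29/16}.

The two bases agree; hence the ideals are identical.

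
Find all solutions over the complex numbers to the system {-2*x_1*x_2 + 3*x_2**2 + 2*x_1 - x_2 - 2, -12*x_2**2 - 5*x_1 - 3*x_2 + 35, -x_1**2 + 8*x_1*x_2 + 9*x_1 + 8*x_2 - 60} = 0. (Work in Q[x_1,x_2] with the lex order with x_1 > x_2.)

Compute a lex Gröbner basis by Buchberger's algorithm.
f_1 = -2*x_1*x_2 + 2*x_1 + 3*x_2**2 - x_2 - 2, LT = x_1*x_2.
f_2 = -5*x_1 - 12*x_2**2 - 3*x_2 + 35, LT = x_1.
f_3 = -x_1**2 + 8*x_1*x_2 + 9*x_1 + 8*x_2 - 60, LT = x_1**2.

S(f_1,f_2): lcm = x_1*x_2. S = -x_1 - 12/5*x_2**3 - 21/10*x_2**2 + 15/2*x_2 + 1.
  leading term x_1: subtract (1/5)·f_2 from -x_1 - 12/5*x_2**3 - 21/10*x_2**2 + 15/2*x_2 + 1 → -12/5*x_2**3 + 3/10*x_2**2 + 81/10*x_2 - 6
  leading term x_2**3: no divisor's leading term divides it; move -12/5*x_2**3 to the remainder.
  leading term x_2**2: no divisor's leading term divides it; move 3/10*x_2**2 to the remainder.
  leading term x_2: no divisor's leading term divides it; move 81/10*x_2 to the remainder.
  leading term 1: no divisor's leading term divides it; move -6 to the remainder.
  remainder -12/5*x_2**3 + 3/10*x_2**2 + 81/10*x_2 - 6 ≠ 0; add h_4 = -12/5*x_2**3 + 3/10*x_2**2 + 81/10*x_2 - 6 to the basis.

S(f_1,f_3): lcm = x_1**2*x_2. S = -x_1**2 + 13/2*x_1*x_2**2 + 19/2*x_1*x_2 + x_1 + 8*x_2**2 - 60*x_2.
  leading term x_1**2: subtract (1/5*x_1)·f_2 from -x_1**2 + 13/2*x_1*x_2**2 + 19/2*x_1*x_2 + x_1 + 8*x_2**2 - 60*x_2 → 89/10*x_1*x_2**2 + 101/10*x_1*x_2 - 6*x_1 + 8*x_2**2 - 60*x_2
  leading term x_1*x_2**2: subtract (-89/20*x_2)·f_1 from 89/10*x_1*x_2**2 + 101/10*x_1*x_2 - 6*x_1 + 8*x_2**2 - 60*x_2 → 19*x_1*x_2 - 6*x_1 + 267/20*x_2**3 + 71/20*x_2**2 - 689/10*x_2
  leading term x_1*x_2: subtract (-19/2)·f_1 from 19*x_1*x_2 - 6*x_1 + 267/20*x_2**3 + 71/20*x_2**2 - 689/10*x_2 → 13*x_1 + 267/20*x_2**3 + 641/20*x_2**2 - 392/5*x_2 - 19
  leading term x_1: subtract (-13/5)·f_2 from 13*x_1 + 267/20*x_2**3 + 641/20*x_2**2 - 392/5*x_2 - 19 → 267/20*x_2**3 + 17/20*x_2**2 - 431/5*x_2 + 72
  leading term x_2**3: subtract (-89/16)·h_4 from 267/20*x_2**3 + 17/20*x_2**2 - 431/5*x_2 + 72 → 403/160*x_2**2 - 6583/160*x_2 + 309/8
  leading term x_2**2: no divisor's leading term divides it; move 403/160*x_2**2 to the remainder.
  leading term x_2: no divisor's leading term divides it; move -6583/160*x_2 to the remainder.
  leading term 1: no divisor's leading term divides it; move 309/8 to the remainder.
  remainder 403/160*x_2**2 - 6583/160*x_2 + 309/8 ≠ 0; add h_5 = 403/160*x_2**2 - 6583/160*x_2 + 309/8 to the basis.

S(f_2,f_3): lcm = x_1**2. S = 12/5*x_1*x_2**2 + 43/5*x_1*x_2 + 2*x_1 + 8*x_2 - 60.
  leading term x_1*x_2**2: subtract (-6/5*x_2)·f_1 from 12/5*x_1*x_2**2 + 43/5*x_1*x_2 + 2*x_1 + 8*x_2 - 60 → 11*x_1*x_2 + 2*x_1 + 18/5*x_2**3 - 6/5*x_2**2 + 28/5*x_2 - 60
  leading term x_1*x_2: subtract (-11/2)·f_1 from 11*x_1*x_2 + 2*x_1 + 18/5*x_2**3 - 6/5*x_2**2 + 28/5*x_2 - 60 → 13*x_1 + 18/5*x_2**3 + 153/10*x_2**2 + 1/10*x_2 - 71
  leading term x_1: subtract (-13/5)·f_2 from 13*x_1 + 18/5*x_2**3 + 153/10*x_2**2 + 1/10*x_2 - 71 → 18/5*x_2**3 - 159/10*x_2**2 - 77/10*x_2 + 20
  leading term x_2**3: subtract (-3/2)·h_4 from 18/5*x_2**3 - 159/10*x_2**2 - 77/10*x_2 + 20 → -309/20*x_2**2 + 89/20*x_2 + 11
  leading term x_2**2: subtract (-2472/403)·h_5 from -309/20*x_2**2 + 89/20*x_2 + 11 → -99914/403*x_2 + 99914/403
  leading term x_2: no divisor's leading term divides it; move -99914/403*x_2 to the remainder.
  leading term 1: no divisor's leading term divides it; move 99914/403 to the remainder.
  remainder -99914/403*x_2 + 99914/403 ≠ 0; add h_6 = -99914/403*x_2 + 99914/403 to the basis.

The other S-polynomials (S(f_1,h_4), S(f_2,h_4), S(f_3,h_4), S(f_1,h_5), S(f_2,h_5), S(f_3,h_5), S(h_4,h_5), S(f_1,h_6), S(f_2,h_6), S(f_3,h_6), S(h_4,h_6), S(h_5,h_6)) all reduce to 0 modulo the current basis, so we have a Gröbner basis.
Inter-reduce: drop elements whose leading term is divisible by another's, tail-reduce, and make monic.
Reduced Gröbner basis: {x_1 - 4, x_2 - 1}.

Elimination: the polynomial x_2 - 1 lies in the elimination ideal for x_2, so x_2 ∈ {1}. For each such x_2, the remaining basis elements (now univariate) give the rest of the solution.
  x_2 = 1: the earlier basis element becomes x_1 - 4 = 0, giving x_1 = 4 — point (4, 1).

{(4, 1)}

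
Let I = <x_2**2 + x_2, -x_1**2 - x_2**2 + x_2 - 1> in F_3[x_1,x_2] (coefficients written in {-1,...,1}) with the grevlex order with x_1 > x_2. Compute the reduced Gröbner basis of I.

f_1 = x_2**2 + x_2, LT = x_2**2.
f_2 = -x_1**2 - x_2**2 + x_2 - 1, LT = x_1**2.

The S-polynomials (S(f_1,f_2)) all reduce to 0 modulo the current basis, so we have a Gröbner basis.

G = {x_1**2 + x_2 + 1, x_2**2 + x_2}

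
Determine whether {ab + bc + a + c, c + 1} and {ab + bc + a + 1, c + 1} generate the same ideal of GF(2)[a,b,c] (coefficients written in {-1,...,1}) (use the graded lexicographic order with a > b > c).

Yes, the ideals are equal.

For a fixed monomial order, each ideal has a unique reduced Gröbner basis; comparing bases decides equality.
Buchberger on the first generating set:
f_1 = ab + bc + a + c, LT = ab.
f_2 = c + 1, LT = c.

The S-polynomials (S(f_1,f_2)) all reduce to 0 modulo the current basis, so we have a Gröbner basis.
Inter-reduce: drop elements whose leading term is divisible by another's, tail-reduce, and make monic.
Reduced Gröbner basis: {ab + a + b + 1, c + 1}.

Buchberger on the second generating set:
h_1 = ab + bc + a + 1, LT = ab.
h_2 = c + 1, LT = c.

The S-polynomials (S(h_1,h_2)) all reduce to 0 modulo the current basis, so we have a Gröbner basis.
Inter-reduce: drop elements whose leading term is divisible by another's, tail-reduce, and make monic.
Reduced Gröbner basis: {ab + a + b + 1, c + 1}.

The two bases agree; hence the ideals are identical.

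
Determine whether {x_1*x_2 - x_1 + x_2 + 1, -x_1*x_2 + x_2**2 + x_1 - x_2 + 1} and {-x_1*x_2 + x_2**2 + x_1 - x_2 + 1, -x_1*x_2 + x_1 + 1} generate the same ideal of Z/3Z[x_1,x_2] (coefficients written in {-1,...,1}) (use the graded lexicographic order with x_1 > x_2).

Since reduced Gröbner bases are canonical representatives of ideals under a given ordering, it suffices to compute and compare them.
Buchberger on the first generating set:
f_1 = x_1*x_2 - x_1 + x_2 + 1, LT = x_1*x_2.
f_2 = -x_1*x_2 + x_2**2 + x_1 - x_2 + 1, LT = x_1*x_2.

S(f_1,f_2): lcm = x_1*x_2. S = x_2**2 - 1.
  leading term x_2**2: no divisor's leading term divides it; move x_2**2 to the remainder.
  leading term 1: no divisor's leading term divides it; move -1 to the remainder.
  remainder x_2**2 - 1 ≠ 0; add g_3 = x_2**2 - 1 to the basis.

S(f_1,g_3): lcm = x_1*x_2**2. S = -x_1*x_2 + x_2**2 + x_1 + x_2.
  leading term x_1*x_2: subtract (-1)·f_1 from -x_1*x_2 + x_2**2 + x_1 + x_2 → x_2**2 - x_2 + 1
  leading term x_2**2: subtract (1)·g_3 from x_2**2 - x_2 + 1 → -x_2 - 1
  leading term x_2: no divisor's leading term divides it; move -x_2 to the remainder.
  leading term 1: no divisor's leading term divides it; move -1 to the remainder.
  remainder -x_2 - 1 ≠ 0; add g_4 = -x_2 - 1 to the basis.

S(f_1,g_4): lcm = x_1*x_2. S = x_1 + x_2 + 1.
  leading term x_1: no divisor's leading term divides it; move x_1 to the remainder.
  leading term x_2: subtract (-1)·g_4 from x_2 + 1 → 0
  remainder x_1 ≠ 0; add g_5 = x_1 to the basis.

The other S-polynomials (S(f_2,g_3), S(f_2,g_4), S(g_3,g_4), S(f_1,g_5), S(f_2,g_5), S(g_3,g_5), S(g_4,g_5)) all reduce to 0 modulo the current basis, so we have a Gröbner basis.
Inter-reduce: drop elements whose leading term is divisible by another's, tail-reduce, and make monic.
Reduced Gröbner basis: {x_1, x_2 + 1}.

Buchberger on the second generating set:
h_1 = -x_1*x_2 + x_2**2 + x_1 - x_2 + 1, LT = x_1*x_2.
h_2 = -x_1*x_2 + x_1 + 1, LT = x_1*x_2.

S(h_1,h_2): lcm = x_1*x_2. S = -x_2**2 + x_2.
  leading term x_2**2: no divisor's leading term divides it; move -x_2**2 to the remainder.
  leading term x_2: no divisor's leading term divides it; move x_2 to the remainder.
  remainder -x_2**2 + x_2 ≠ 0; add k_3 = -x_2**2 + x_2 to the basis.

S(h_1,k_3): lcm = x_1*x_2**2. S = -x_2**3 + x_2**2 - x_2.
  leading term x_2**3: subtract (x_2)·k_3 from -x_2**3 + x_2**2 - x_2 → -x_2
  leading term x_2: no divisor's leading term divides it; move -x_2 to the remainder.
  remainder -x_2 ≠ 0; add k_4 = -x_2 to the basis.

S(h_1,k_4): lcm = x_1*x_2. S = -x_2**2 - x_1 + x_2 - 1.
  leading term x_2**2: subtract (1)·k_3 from -x_2**2 - x_1 + x_2 - 1 → -x_1 - 1
  leading term x_1: no divisor's leading term divides it; move -x_1 to the remainder.
  leading term 1: no divisor's leading term divides it; move -1 to the remainder.
  remainder -x_1 - 1 ≠ 0; add k_5 = -x_1 - 1 to the basis.

The other S-polynomials (S(h_2,k_3), S(h_2,k_4), S(k_3,k_4), S(h_1,k_5), S(h_2,k_5), S(k_3,k_5), S(k_4,k_5)) all reduce to 0 modulo the current basis, so we have a Gröbner basis.
Inter-reduce: drop elements whose leading term is divisible by another's, tail-reduce, and make monic.
Reduced Gröbner basis: {x_1 + 1, x_2}.

Since the reduced bases disagree, the two ideals are not the same.

No, the ideals differ.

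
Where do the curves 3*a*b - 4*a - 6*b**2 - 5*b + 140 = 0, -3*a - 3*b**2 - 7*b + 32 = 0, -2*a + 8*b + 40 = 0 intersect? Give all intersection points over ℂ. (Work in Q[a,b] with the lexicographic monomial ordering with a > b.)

{(4, -4)}

Compute a lex Gröbner basis by Buchberger's algorithm.
f_1 = 3*a*b - 4*a - 6*b**2 - 5*b + 140, LT = a*b.
f_2 = -3*a - 3*b**2 - 7*b + 32, LT = a.
f_3 = -2*a + 8*b + 40, LT = a.

S(f_1,f_2): lcm = a*b. S = -4/3*a - b**3 - 13/3*b**2 + 9*b + 140/3.
  reduce S modulo (f_1, f_2, f_3):
  remainder -b**3 - 3*b**2 + 109/9*b + 292/9 ≠ 0; add h_4 = -b**3 - 3*b**2 + 109/9*b + 292/9 to the basis.

S(f_1,f_3): lcm = a*b. S = -4/3*a + 2*b**2 + 55/3*b + 140/3.
  reduce S modulo (f_1, f_2, f_3, h_4):
  remainder 10/3*b**2 + 193/9*b + 292/9 ≠ 0; add h_5 = 10/3*b**2 + 193/9*b + 292/9 to the basis.

S(f_2,f_3): lcm = a. S = b**2 + 19/3*b + 28/3.
  reduce S modulo (f_1, f_2, f_3, h_4, h_5):
  remainder -1/10*b - 2/5 ≠ 0; add h_6 = -1/10*b - 2/5 to the basis.

The other S-polynomials (S(f_1,h_4), S(f_2,h_4), S(f_3,h_4), S(f_1,h_5), S(f_2,h_5), S(f_3,h_5), S(h_4,h_5), S(f_1,h_6), S(f_2,h_6), S(f_3,h_6), S(h_4,h_6), S(h_5,h_6)) all reduce to 0 modulo the current basis, so we have a Gröbner basis.
Inter-reduce: drop elements whose leading term is divisible by another's, tail-reduce, and make monic.
Reduced Gröbner basis: {a - 4, b + 4}.

A lex Gröbner basis eliminates variables successively. Here b + 4 depends only on b, with roots {-4}; lifting each root through the earlier basis elements recovers the full solutions.
  b = -4: the earlier basis element becomes a - 4 = 0, giving a = 4 — point (4, -4).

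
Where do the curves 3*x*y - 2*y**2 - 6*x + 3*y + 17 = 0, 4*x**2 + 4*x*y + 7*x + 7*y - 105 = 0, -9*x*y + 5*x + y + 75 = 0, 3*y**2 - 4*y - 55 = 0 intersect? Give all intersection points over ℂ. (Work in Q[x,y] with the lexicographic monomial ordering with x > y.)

{(2, 5)}

Compute a lex Gröbner basis by Buchberger's algorithm.
f_1 = 3*x*y - 6*x - 2*y**2 + 3*y + 17, LT = x*y.
f_2 = 4*x**2 + 4*x*y + 7*x + 7*y - 105, LT = x**2.
f_3 = -9*x*y + 5*x + y + 75, LT = x*y.
f_4 = 3*y**2 - 4*y - 55, LT = y**2.

S(f_1,f_2): lcm = x**2*y. S = -2*x**2 - 5/3*x*y**2 - 3/4*x*y + 17/3*x - 7/4*y**2 + 105/4*y.
  reduce S modulo (f_1, f_2, f_3, f_4):
  remainder 5*x + 2749/162*y - 15365/162 ≠ 0; add h_5 = 5*x + 2749/162*y - 15365/162 to the basis.

S(f_1,f_3): lcm = x*y. S = -13/9*x - 2/3*y**2 + 10/9*y + 14.
  reduce S modulo (f_1, f_2, f_3, f_4, h_5):
  remainder 37357/7290*y - 37357/1458 ≠ 0; add h_6 = 37357/7290*y - 37357/1458 to the basis.

The other S-polynomials (S(f_1,f_4), S(f_2,f_3), S(f_2,f_4), S(f_3,f_4), S(f_1,h_5), S(f_2,h_5), S(f_3,h_5), S(f_4,h_5), S(f_1,h_6), S(f_2,h_6), S(f_3,h_6), S(f_4,h_6), S(h_5,h_6)) all reduce to 0 modulo the current basis, so we have a Gröbner basis.
Inter-reduce: drop elements whose leading term is divisible by another's, tail-reduce, and make monic.
Reduced Gröbner basis: {x - 2, y - 5}.

Elimination: the polynomial y - 5 lies in the elimination ideal for y, so y ∈ {5}. For each such y, the remaining basis elements (now univariate) give the rest of the solution.
  y = 5: the earlier basis element becomes x - 2 = 0, giving x = 2 — point (2, 5).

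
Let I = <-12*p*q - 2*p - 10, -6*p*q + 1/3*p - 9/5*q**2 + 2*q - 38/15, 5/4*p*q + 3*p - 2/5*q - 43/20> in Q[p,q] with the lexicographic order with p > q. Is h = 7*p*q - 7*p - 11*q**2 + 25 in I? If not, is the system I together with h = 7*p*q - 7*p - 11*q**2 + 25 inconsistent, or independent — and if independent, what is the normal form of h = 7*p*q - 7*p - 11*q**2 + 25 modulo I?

7*p*q - 7*p - 11*q**2 + 25 lies in I (it reduces to 0).

First compute the reduced Gröbner basis of I by Buchberger's algorithm.
f_1 = -12*p*q - 2*p - 10, LT = p*q.
f_2 = -6*p*q + 1/3*p - 9/5*q**2 + 2*q - 38/15, LT = p*q.
f_3 = 5/4*p*q + 3*p - 2/5*q - 43/20, LT = p*q.

S(f_1,f_2): lcm = p*q. S = 2/9*p - 3/10*q**2 + 1/3*q + 37/90.
  reduce S modulo (f_1, f_2, f_3):
  remainder 2/9*p - 3/10*q**2 + 1/3*q + 37/90 ≠ 0; add k_4 = 2/9*p - 3/10*q**2 + 1/3*q + 37/90 to the basis.

S(f_1,f_3): lcm = p*q. S = -67/30*p + 8/25*q + 383/150.
  reduce S modulo (f_1, f_2, f_3, k_4):
  remainder -603/200*q**2 + 367/100*q + 1337/200 ≠ 0; add k_5 = -603/200*q**2 + 367/100*q + 1337/200 to the basis.

S(f_1,k_4): lcm = p*q. S = 1/6*p + 27/20*q**3 - 3/2*q**2 - 37/20*q + 5/6.
  reduce S modulo (f_1, f_2, f_3, k_4, k_5):
  remainder 18067/13467*q + 18067/13467 ≠ 0; add k_6 = 18067/13467*q + 18067/13467 to the basis.

The other S-polynomials (S(f_2,f_3), S(f_2,k_4), S(f_3,k_4), S(f_1,k_5), S(f_2,k_5), S(f_3,k_5), S(k_4,k_5), S(f_1,k_6), S(f_2,k_6), S(f_3,k_6), S(k_4,k_6), S(k_5,k_6)) all reduce to 0 modulo the current basis, so we have a Gröbner basis.
Inter-reduce: drop elements whose leading term is divisible by another's, tail-reduce, and make monic.
Reduced Gröbner basis: {p - 1, q + 1}.
Label its elements g_1 = p - 1, g_2 = q + 1.

Reduce h = 7*p*q - 7*p - 11*q**2 + 25 modulo G:
  leading term p*q: subtract (7*q)·g_1 from 7*p*q - 7*p - 11*q**2 + 25 → -7*p - 11*q**2 + 7*q + 25
  leading term p: subtract (-7)·g_1 from -7*p - 11*q**2 + 7*q + 25 → -11*q**2 + 7*q + 18
  leading term q**2: subtract (-11*q)·g_2 from -11*q**2 + 7*q + 18 → 18*q + 18
  leading term q: subtract (18)·g_2 from 18*q + 18 → 0
  normal form = 0.
Since the normal form is 0, h ∈ I.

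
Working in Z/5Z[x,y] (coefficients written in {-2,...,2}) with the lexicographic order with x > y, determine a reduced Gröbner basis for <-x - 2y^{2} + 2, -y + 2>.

G = {x + 1, y - 2}

This is the nonlinear analogue of row-reducing a linear system.

f_1 = -x - 2y^{2} + 2, LT = x.
f_2 = -y + 2, LT = y.

S(f_1,f_2): leading monomials are coprime, so the S-polynomial reduces to 0 (Buchberger's first criterion).
Every S-polynomial of the final basis reduces to 0, so we have a Gröbner basis.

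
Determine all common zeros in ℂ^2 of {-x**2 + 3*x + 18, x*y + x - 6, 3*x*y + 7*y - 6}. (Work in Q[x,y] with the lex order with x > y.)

{(-3, -3)}

Compute a lex Gröbner basis by Buchberger's algorithm.
f_1 = -x**2 + 3*x + 18, LT = x**2.
f_2 = x*y + x - 6, LT = x*y.
f_3 = 3*x*y + 7*y - 6, LT = x*y.

S(f_1,f_2): lcm = x**2*y. S = -x**2 - 3*x*y + 6*x - 18*y.
  reduce S modulo (f_1, f_2, f_3):
  remainder 6*x - 18*y - 36 ≠ 0; add h_4 = 6*x - 18*y - 36 to the basis.

S(f_1,f_3): lcm = x**2*y. S = -16/3*x*y + 2*x - 18*y.
  reduce S modulo (f_1, f_2, f_3, h_4):
  remainder 4*y + 12 ≠ 0; add h_5 = 4*y + 12 to the basis.

The other S-polynomials (S(f_2,f_3), S(f_1,h_4), S(f_2,h_4), S(f_3,h_4), S(f_1,h_5), S(f_2,h_5), S(f_3,h_5), S(h_4,h_5)) all reduce to 0 modulo the current basis, so we have a Gröbner basis.
Inter-reduce: drop elements whose leading term is divisible by another's, tail-reduce, and make monic.
Reduced Gröbner basis: {x + 3, y + 3}.

Since the basis is lex-ordered, y + 3 is univariate in y. Its roots are {-3}. Back-substituting each root into the other basis elements fixes the other coordinates.
  y = -3: the earlier basis element becomes x + 3 = 0, giving x = -3 — point (-3, -3).
A lex Gröbner basis triangularizes the system, enabling back-substitution.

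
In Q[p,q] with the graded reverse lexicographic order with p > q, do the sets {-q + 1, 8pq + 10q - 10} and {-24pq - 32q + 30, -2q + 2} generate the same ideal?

No, the ideals differ.

Two ideals are equal iff their reduced Gröbner bases coincide (the reduced basis is unique for a fixed ordering).
Buchberger on the first generating set:
f_1 = -q + 1, LT = q.
f_2 = 8pq + 10q - 10, LT = pq.

S(f_1,f_2): lcm = pq. S = -p - 5/4q + 5/4.
  leading term p: no divisor's leading term divides it; move -p to the remainder.
  leading term q: subtract (5/4)·f_1 from -5/4q + 5/4 → 0
  remainder -p ≠ 0; add g_3 = -p to the basis.

S(f_1,g_3): leading monomials are coprime, so the S-polynomial reduces to 0 (Buchberger's first criterion).
S(f_2,g_3): lcm = pq. S = 5/4q - 5/4.
  leading term q: subtract (-5/4)·f_1 from 5/4q - 5/4 → 0
  remainder 0.

Every S-polynomial of the final basis reduces to 0, so we have a Gröbner basis.
Inter-reduce: drop elements whose leading term is divisible by another's, tail-reduce, and make monic.
Reduced Gröbner basis: {p, q - 1}.

Buchberger on the second generating set:
h_1 = -24pq - 32q + 30, LT = pq.
h_2 = -2q + 2, LT = q.

S(h_1,h_2): lcm = pq. S = p + 4/3q - 5/4.
  leading term p: no divisor's leading term divides it; move p to the remainder.
  leading term q: subtract (-2/3)·h_2 from 4/3q - 5/4 → 1/12
  leading term 1: no divisor's leading term divides it; move 1/12 to the remainder.
  remainder p + 1/12 ≠ 0; add k_3 = p + 1/12 to the basis.

S(h_1,k_3): lcm = pq. S = 5/4q - 5/4.
  leading term q: subtract (-5/8)·h_2 from 5/4q - 5/4 → 0
  remainder 0.

S(h_2,k_3): leading monomials are coprime, so the S-polynomial reduces to 0 (Buchberger's first criterion).
Every S-polynomial of the final basis reduces to 0, so we have a Gröbner basis.
Inter-reduce: drop elements whose leading term is divisible by another's, tail-reduce, and make monic.
Reduced Gröbner basis: {p + 1/12, q - 1}.

These differ, so the ideals are not equal.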